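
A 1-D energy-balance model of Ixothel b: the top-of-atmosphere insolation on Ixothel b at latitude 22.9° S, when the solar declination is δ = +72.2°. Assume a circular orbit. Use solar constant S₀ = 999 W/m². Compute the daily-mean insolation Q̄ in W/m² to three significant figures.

Q̄ ≈ 0.00 W/m²

cos H₀ = −tan(-22.9°) tan(+72.200°) = 1.3157 ≥ 1 ⇒ polar night, H₀ = 0 and Q̄ = 0.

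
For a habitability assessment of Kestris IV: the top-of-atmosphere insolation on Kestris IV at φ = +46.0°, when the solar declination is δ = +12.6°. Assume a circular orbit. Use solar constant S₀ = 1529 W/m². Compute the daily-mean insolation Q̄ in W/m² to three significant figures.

cos H₀ = −tan(+46.0°) tan(+12.600°) = -0.2315, H₀ = 1.8044 rad.
Bracket: H₀ sin φ sin δ + cos φ cos δ sin H₀ = 1.8044×0.71934×0.21814 + 0.69466×0.97592×0.97284 = 0.283141 + 0.659520 = 0.942661.
Q̄ = (S₀/π) × [bracket] = (1529/π) × 0.942661 = 458.8 W/m².

Q̄ ≈ 459 W/m²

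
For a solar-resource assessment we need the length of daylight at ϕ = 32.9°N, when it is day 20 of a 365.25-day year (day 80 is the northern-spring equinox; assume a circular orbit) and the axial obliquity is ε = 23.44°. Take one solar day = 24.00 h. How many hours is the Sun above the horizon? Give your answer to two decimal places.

Solar longitude: L_s = 360° × (20 − 80)/365.25 = -59.138°, i.e. -59.138° + 360° = 300.862°.
sin δ = sin 23.44° × sin 300.862° = -0.34146, so δ = -19.966°.
cos h₀ = −tan ϕ · tan δ = −tan(+32.9°) × tan(-19.966°) = 0.2350, so h₀ = 1.3335 rad = 76.41°.
Daylight = 2h₀/(2π) × 24.00 h = (1.3335/π) × 24.00 = 10.19 h.

10.19 h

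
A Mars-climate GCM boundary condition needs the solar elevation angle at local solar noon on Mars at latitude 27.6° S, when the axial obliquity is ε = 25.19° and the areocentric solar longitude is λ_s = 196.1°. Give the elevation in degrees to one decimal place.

69.2°

sin δ = sin 25.19° × sin 196.1° = -0.11803, so δ = -6.778°.
At local noon the hour angle is zero, so the zenith angle equals |φ − δ| = |-27.6° − (-6.778°)| = 20.822°.
Elevation = 90° − 20.822° = 69.2°.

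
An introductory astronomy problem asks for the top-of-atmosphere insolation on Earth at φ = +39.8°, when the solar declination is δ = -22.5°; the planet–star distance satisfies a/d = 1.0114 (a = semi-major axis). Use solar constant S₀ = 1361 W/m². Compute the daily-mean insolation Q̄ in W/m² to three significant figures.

cos H₀ = −tan(+39.8°) tan(-22.500°) = 0.3451, H₀ = 1.2184 rad.
Bracket: H₀ sin φ sin δ + cos φ cos δ sin H₀ = 1.2184×0.64011×-0.38268 + 0.76828×0.92388×0.93856 = -0.298456 + 0.666189 = 0.367733.
Inverse-square distance factor (a/d)² = 1.0114² = 1.022930.
Q̄ = (S₀/π) × 1.022930 × [bracket] = (1361/π) × 1.022930 × 0.367733 = 163.0 W/m².

Q̄ ≈ 163 W/m²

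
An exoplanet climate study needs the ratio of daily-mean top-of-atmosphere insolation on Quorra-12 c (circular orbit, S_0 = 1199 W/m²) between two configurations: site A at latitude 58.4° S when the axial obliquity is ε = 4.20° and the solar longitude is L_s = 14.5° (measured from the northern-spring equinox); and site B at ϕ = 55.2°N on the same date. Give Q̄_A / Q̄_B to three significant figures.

— Configuration A (ϕ=-58.4°):
Solar declination: sin δ = sin ε · sin L_s = sin 4.20° × sin 14.5° = 0.01834, so δ = +1.051°.
cos h₀ = −tan(-58.4°) tan(+1.051°) = 0.0298, h₀ = 1.5410 rad.
Bracket: h₀ sin ϕ sin δ + cos ϕ cos δ sin h₀ = 1.5410×-0.85173×0.01834 + 0.52399×0.99983×0.99956 = -0.024072 + 0.523670 = 0.499598.
Q̄ = (S_0/π) × [bracket] = (1199/π) × 0.499598 = 190.67 W/m².
— Configuration B (ϕ=+55.2°):
cos h₀ = −tan(+55.2°) tan(+1.051°) = -0.0264, h₀ = 1.5972 rad.
Bracket: h₀ sin ϕ sin δ + cos ϕ cos δ sin h₀ = 1.5972×0.82115×0.01834 + 0.57071×0.99983×0.99965 = 0.024054 + 0.570413 = 0.594467.
Q̄ = (S_0/π) × [bracket] = (1199/π) × 0.594467 = 226.88 W/m².
Ratio Q̄_A / Q̄_B = 190.67 / 226.88 = 0.8404.

Q̄_A / Q̄_B ≈ 0.840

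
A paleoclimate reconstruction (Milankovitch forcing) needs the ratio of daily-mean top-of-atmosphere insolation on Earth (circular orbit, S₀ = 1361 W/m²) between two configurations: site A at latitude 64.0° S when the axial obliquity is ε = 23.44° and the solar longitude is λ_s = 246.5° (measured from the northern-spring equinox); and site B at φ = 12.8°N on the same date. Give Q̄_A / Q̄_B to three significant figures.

— Configuration A (φ=-64.0°):
Solar declination: sin δ = sin ε · sin λ_s = sin 23.44° × sin 246.5° = -0.36480, so δ = -21.395°.
cos H₀ = −tan(-64.0°) tan(-21.395°) = -0.8033, H₀ = 2.5036 rad.
Bracket: H₀ sin φ sin δ + cos φ cos δ sin H₀ = 2.5036×-0.89879×-0.36480 + 0.43837×0.93109×0.59557 = 0.820877 + 0.243089 = 1.063966.
Q̄ = (S₀/π) × [bracket] = (1361/π) × 1.063966 = 460.93 W/m².
— Configuration B (φ=+12.8°):
cos H₀ = −tan(+12.8°) tan(-21.395°) = 0.0890, H₀ = 1.4817 rad.
Bracket: H₀ sin φ sin δ + cos φ cos δ sin H₀ = 1.4817×0.22155×-0.36480 + 0.97515×0.93109×0.99603 = -0.119753 + 0.904348 = 0.784595.
Q̄ = (S₀/π) × [bracket] = (1361/π) × 0.784595 = 339.90 W/m².
Ratio Q̄_A / Q̄_B = 460.93 / 339.90 = 1.356.

Q̄_A / Q̄_B ≈ 1.36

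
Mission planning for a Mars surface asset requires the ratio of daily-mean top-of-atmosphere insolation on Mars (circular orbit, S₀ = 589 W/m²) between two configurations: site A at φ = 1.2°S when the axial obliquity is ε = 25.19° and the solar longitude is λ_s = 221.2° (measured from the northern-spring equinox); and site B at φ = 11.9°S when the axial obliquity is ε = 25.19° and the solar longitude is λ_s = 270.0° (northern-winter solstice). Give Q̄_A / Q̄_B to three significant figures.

— Configuration A (φ=-1.2°):
Solar declination: sin δ = sin ε · sin λ_s = sin 25.19° × sin 221.2° = -0.28035, so δ = -16.281°.
cos H₀ = −tan(-1.2°) tan(-16.281°) = -0.0061, H₀ = 1.5769 rad.
Bracket: H₀ sin φ sin δ + cos φ cos δ sin H₀ = 1.5769×-0.02094×-0.28035 + 0.99978×0.95990×0.99998 = 0.009257 + 0.959670 = 0.968927.
Q̄ = (S₀/π) × [bracket] = (589/π) × 0.968927 = 181.66 W/m².
— Configuration B (φ=-11.9°):
Solar declination: sin δ = sin ε · sin λ_s = sin 25.19° × sin 270.0° = -0.42562, so δ = -25.190°.
cos H₀ = −tan(-11.9°) tan(-25.190°) = -0.0991, H₀ = 1.6701 rad.
Bracket: H₀ sin φ sin δ + cos φ cos δ sin H₀ = 1.6701×-0.20620×-0.42562 + 0.97851×0.90490×0.99508 = 0.146573 + 0.881097 = 1.027670.
Q̄ = (S₀/π) × [bracket] = (589/π) × 1.027670 = 192.67 W/m².
Ratio Q̄_A / Q̄_B = 181.66 / 192.67 = 0.9429.

Q̄_A / Q̄_B ≈ 0.943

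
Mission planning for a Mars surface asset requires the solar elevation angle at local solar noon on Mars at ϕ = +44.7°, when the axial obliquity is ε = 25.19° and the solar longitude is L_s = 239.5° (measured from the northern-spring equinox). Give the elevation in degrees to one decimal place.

23.8°

Solar declination: sin δ = sin ε · sin L_s = sin 25.19° × sin 239.5° = -0.36673, so δ = -21.514°.
At local noon the hour angle is zero, so the zenith angle equals |ϕ − δ| = |+44.7° − (-21.514°)| = 66.214°.
Elevation = 90° − 66.214° = 23.8°.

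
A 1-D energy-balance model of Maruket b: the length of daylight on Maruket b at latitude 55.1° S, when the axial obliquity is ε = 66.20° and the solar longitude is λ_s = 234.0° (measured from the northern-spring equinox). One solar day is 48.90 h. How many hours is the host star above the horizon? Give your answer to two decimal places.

Solar declination: sin δ = sin ε · sin λ_s = sin 66.20° × sin 234.0° = -0.74022, so δ = -47.750°.
Sunrise equation: cos H₀ = −tan φ · tan δ = -1.5781 ≤ −1, so the host star never sets (polar day) and H₀ = π.
Daylight = 2H₀/(2π) × 48.90 h = (3.1416/π) × 48.90 = 48.90 h.

48.90 h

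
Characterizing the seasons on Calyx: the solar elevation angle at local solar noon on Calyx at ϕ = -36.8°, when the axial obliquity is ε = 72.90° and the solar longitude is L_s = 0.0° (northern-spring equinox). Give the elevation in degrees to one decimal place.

53.2°

Solar declination: sin δ = sin ε · sin L_s = sin 72.90° × sin 0.0° = 0.00000, so δ = +0.000°.
At local noon the hour angle is zero, so the zenith angle equals |ϕ − δ| = |-36.8° − (+0.000°)| = 36.800°.
Elevation = 90° − 36.800° = 53.2°.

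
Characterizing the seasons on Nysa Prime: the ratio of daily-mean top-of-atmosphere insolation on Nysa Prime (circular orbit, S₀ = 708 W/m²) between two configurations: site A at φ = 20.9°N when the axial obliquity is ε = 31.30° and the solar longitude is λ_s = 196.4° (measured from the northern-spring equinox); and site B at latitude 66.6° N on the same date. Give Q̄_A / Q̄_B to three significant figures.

Q̄_A / Q̄_B ≈ 4.12

— Configuration A (φ=+20.9°):
Solar declination: sin δ = sin ε · sin λ_s = sin 31.30° × sin 196.4° = -0.14668, so δ = -8.435°.
cos H₀ = −tan(+20.9°) tan(-8.435°) = 0.0566, H₀ = 1.5141 rad.
Bracket: H₀ sin φ sin δ + cos φ cos δ sin H₀ = 1.5141×0.35674×-0.14668 + 0.93420×0.98918×0.99840 = -0.079228 + 0.922613 = 0.843385.
Q̄ = (S₀/π) × [bracket] = (708/π) × 0.843385 = 190.07 W/m².
— Configuration B (φ=+66.6°):
cos H₀ = −tan(+66.6°) tan(-8.435°) = 0.3427, H₀ = 1.2210 rad.
Bracket: H₀ sin φ sin δ + cos φ cos δ sin H₀ = 1.2210×0.91775×-0.14668 + 0.39715×0.98918×0.93946 = -0.164366 + 0.369070 = 0.204704.
Q̄ = (S₀/π) × [bracket] = (708/π) × 0.204704 = 46.133 W/m².
Ratio Q̄_A / Q̄_B = 190.07 / 46.133 = 4.120.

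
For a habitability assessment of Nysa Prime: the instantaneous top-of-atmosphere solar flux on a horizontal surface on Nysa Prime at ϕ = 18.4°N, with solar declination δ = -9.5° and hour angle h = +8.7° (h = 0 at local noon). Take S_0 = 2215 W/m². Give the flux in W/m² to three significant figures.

1.93e+03 W/m²

cos θ_z = sin ϕ sin δ + cos ϕ cos δ cos h = -0.052097 + 0.925095 = 0.872998.
Flux = S_0 · cos θ_z = 2215 × 0.872998 = 1934 W/m².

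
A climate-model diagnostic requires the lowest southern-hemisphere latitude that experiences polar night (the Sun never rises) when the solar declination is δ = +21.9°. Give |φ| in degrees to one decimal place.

Polar night requires cos H₀ = −tan φ tan δ ≥ 1, i.e. tan φ tan δ ≤ −1.
The boundary is |tan φ| · |tan δ| = 1, so |φ| = 90° − |δ| = 90° − 21.9° = 68.1° in the southern hemisphere.

|φ| = 68.1°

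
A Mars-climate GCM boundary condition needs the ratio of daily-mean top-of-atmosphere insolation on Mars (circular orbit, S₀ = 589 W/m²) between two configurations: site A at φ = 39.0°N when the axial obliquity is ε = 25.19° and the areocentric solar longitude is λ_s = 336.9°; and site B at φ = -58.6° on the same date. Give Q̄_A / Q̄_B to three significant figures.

Q̄_A / Q̄_B ≈ 0.803

— Configuration A (φ=+39.0°):
sin δ = sin 25.19° × sin 336.9° = -0.16699, so δ = -9.613°.
cos H₀ = −tan(+39.0°) tan(-9.613°) = 0.1371, H₀ = 1.4332 rad.
Bracket: H₀ sin φ sin δ + cos φ cos δ sin H₀ = 1.4332×0.62932×-0.16699 + 0.77715×0.98596×0.99055 = -0.150615 + 0.758998 = 0.608383.
Q̄ = (S₀/π) × [bracket] = (589/π) × 0.608383 = 114.06 W/m².
— Configuration B (φ=-58.6°):
cos H₀ = −tan(-58.6°) tan(-9.613°) = -0.2775, H₀ = 1.8520 rad.
Bracket: H₀ sin φ sin δ + cos φ cos δ sin H₀ = 1.8520×-0.85355×-0.16699 + 0.52101×0.98596×0.96074 = 0.263974 + 0.493527 = 0.757501.
Q̄ = (S₀/π) × [bracket] = (589/π) × 0.757501 = 142.02 W/m².
Ratio Q̄_A / Q̄_B = 114.06 / 142.02 = 0.8031.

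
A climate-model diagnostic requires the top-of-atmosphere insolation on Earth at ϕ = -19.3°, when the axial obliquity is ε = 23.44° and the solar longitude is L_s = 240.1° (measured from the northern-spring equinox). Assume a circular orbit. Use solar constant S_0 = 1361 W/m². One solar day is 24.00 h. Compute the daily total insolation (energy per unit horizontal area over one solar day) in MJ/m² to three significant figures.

40.1 MJ/m²

Solar declination: sin δ = sin ε · sin L_s = sin 23.44° × sin 240.1° = -0.34484, so δ = -20.172°.
cos h₀ = −tan(-19.3°) tan(-20.172°) = -0.1287, h₀ = 1.6998 rad.
Bracket: h₀ sin ϕ sin δ + cos ϕ cos δ sin h₀ = 1.6998×-0.33051×-0.34484 + 0.94380×0.93866×0.99169 = 0.193731 + 0.878545 = 1.072276.
Q̄ = (S_0/π) × [bracket] = (1361/π) × 1.072276 = 464.53 W/m².
Daily total = Q̄ × 24.00 h × 3600 s/h = 464.53 × 24.00 × 3600 / 10⁶ = 40.14 MJ/m².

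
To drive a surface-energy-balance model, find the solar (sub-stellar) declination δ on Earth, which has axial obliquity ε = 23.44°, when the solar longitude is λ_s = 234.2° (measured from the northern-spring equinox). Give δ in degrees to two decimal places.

δ = -18.82°

sin δ = sin ε · sin λ_s = sin 23.44° × sin 234.2° = -0.322632.
δ = arcsin(-0.322632) = -18.82°.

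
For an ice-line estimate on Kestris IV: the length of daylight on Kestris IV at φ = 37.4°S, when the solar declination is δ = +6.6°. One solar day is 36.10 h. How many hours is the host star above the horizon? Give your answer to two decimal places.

cos H₀ = −tan φ · tan δ = −tan(-37.4°) × tan(+6.600°) = 0.0885, so H₀ = 1.4822 rad = 84.92°.
Daylight = 2H₀/(2π) × 36.10 h = (1.4822/π) × 36.10 = 17.03 h.

17.03 h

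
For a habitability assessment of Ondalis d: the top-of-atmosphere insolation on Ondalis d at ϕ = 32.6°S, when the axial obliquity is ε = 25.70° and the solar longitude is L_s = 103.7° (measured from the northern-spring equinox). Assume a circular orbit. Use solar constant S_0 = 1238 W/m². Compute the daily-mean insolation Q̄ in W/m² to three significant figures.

Solar declination: sin δ = sin ε · sin L_s = sin 25.70° × sin 103.7° = 0.42132, so δ = +24.918°.
cos h₀ = −tan(-32.6°) tan(+24.918°) = 0.2971, h₀ = 1.2691 rad.
Bracket: h₀ sin ϕ sin δ + cos ϕ cos δ sin h₀ = 1.2691×-0.53877×0.42132 + 0.84245×0.90691×0.95485 = -0.288079 + 0.729531 = 0.441452.
Q̄ = (S_0/π) × [bracket] = (1238/π) × 0.441452 = 174.0 W/m².

Q̄ ≈ 174 W/m²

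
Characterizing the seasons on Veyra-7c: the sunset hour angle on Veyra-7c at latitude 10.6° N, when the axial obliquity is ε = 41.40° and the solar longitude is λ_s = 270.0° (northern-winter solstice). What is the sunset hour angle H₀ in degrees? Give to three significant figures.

Solar declination: sin δ = sin ε · sin λ_s = sin 41.40° × sin 270.0° = -0.66131, so δ = -41.400°.
cos H₀ = −tan φ · tan δ = −tan(+10.6°) × tan(-41.400°) = 0.1650, so H₀ = 1.4050 rad = 80.50°.

H₀ = 80.5°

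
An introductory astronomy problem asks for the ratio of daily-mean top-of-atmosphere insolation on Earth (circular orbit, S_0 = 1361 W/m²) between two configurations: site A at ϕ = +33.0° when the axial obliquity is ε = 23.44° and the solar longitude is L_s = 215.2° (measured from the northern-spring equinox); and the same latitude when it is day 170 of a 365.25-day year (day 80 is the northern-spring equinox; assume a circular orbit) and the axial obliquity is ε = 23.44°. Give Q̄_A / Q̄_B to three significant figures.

— Configuration A (ϕ=+33.0°):
Solar declination: sin δ = sin ε · sin L_s = sin 23.44° × sin 215.2° = -0.22930, so δ = -13.256°.
cos h₀ = −tan(+33.0°) tan(-13.256°) = 0.1530, h₀ = 1.4172 rad.
Bracket: h₀ sin ϕ sin δ + cos ϕ cos δ sin h₀ = 1.4172×0.54464×-0.22930 + 0.83867×0.97336×0.98823 = -0.176988 + 0.806720 = 0.629732.
Q̄ = (S_0/π) × [bracket] = (1361/π) × 0.629732 = 272.81 W/m².
— Configuration B (ϕ=+33.0°):
Solar longitude: L_s = 360° × (170 − 80)/365.25 = 88.706°.
sin δ = sin 23.44° × sin 88.706° = 0.39769, so δ = +23.434°.
cos h₀ = −tan(+33.0°) tan(+23.434°) = -0.2815, h₀ = 1.8561 rad.
Bracket: h₀ sin ϕ sin δ + cos ϕ cos δ sin h₀ = 1.8561×0.54464×0.39769 + 0.83867×0.91752×0.95957 = 0.402027 + 0.738386 = 1.140413.
Q̄ = (S_0/π) × [bracket] = (1361/π) × 1.140413 = 494.05 W/m².
Ratio Q̄_A / Q̄_B = 272.81 / 494.05 = 0.5522.

Q̄_A / Q̄_B ≈ 0.552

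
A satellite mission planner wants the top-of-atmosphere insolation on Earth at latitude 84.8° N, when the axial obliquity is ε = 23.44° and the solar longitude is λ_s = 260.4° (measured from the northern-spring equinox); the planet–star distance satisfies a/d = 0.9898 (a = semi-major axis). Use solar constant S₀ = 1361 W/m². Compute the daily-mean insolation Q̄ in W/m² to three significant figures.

Solar declination: sin δ = sin ε · sin λ_s = sin 23.44° × sin 260.4° = -0.39222, so δ = -23.093°.
cos H₀ = −tan(+84.8°) tan(-23.093°) = 4.6852 ≥ 1 ⇒ polar night, H₀ = 0 and Q̄ = 0.
Inverse-square distance factor (a/d)² = 0.9898² = 0.979704.

Q̄ ≈ 0.00 W/m²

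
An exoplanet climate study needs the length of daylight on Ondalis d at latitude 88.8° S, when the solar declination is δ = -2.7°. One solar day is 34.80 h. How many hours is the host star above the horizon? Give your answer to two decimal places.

34.80 h

Sunrise equation: cos H₀ = −tan φ · tan δ = -2.2513 ≤ −1, so the host star never sets (polar day) and H₀ = π.
Daylight = 2H₀/(2π) × 34.80 h = (3.1416/π) × 34.80 = 34.80 h.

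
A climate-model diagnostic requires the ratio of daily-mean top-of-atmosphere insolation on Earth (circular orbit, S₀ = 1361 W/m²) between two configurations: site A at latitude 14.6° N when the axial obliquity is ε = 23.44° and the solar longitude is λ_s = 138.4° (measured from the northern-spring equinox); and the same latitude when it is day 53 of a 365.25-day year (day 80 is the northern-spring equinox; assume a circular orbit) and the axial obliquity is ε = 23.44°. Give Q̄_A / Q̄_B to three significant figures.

— Configuration A (φ=+14.6°):
Solar declination: sin δ = sin ε · sin λ_s = sin 23.44° × sin 138.4° = 0.26410, so δ = +15.314°.
cos H₀ = −tan(+14.6°) tan(+15.314°) = -0.0713, H₀ = 1.6422 rad.
Bracket: H₀ sin φ sin δ + cos φ cos δ sin H₀ = 1.6422×0.25207×0.26410 + 0.96771×0.96449×0.99745 = 0.109324 + 0.930967 = 1.040291.
Q̄ = (S₀/π) × [bracket] = (1361/π) × 1.040291 = 450.67 W/m².
— Configuration B (φ=+14.6°):
Solar longitude: λ_s = 360° × (53 − 80)/365.25 = -26.612°, i.e. -26.612° + 360° = 333.388°.
sin δ = sin 23.44° × sin 333.388° = -0.17819, so δ = -10.264°.
cos H₀ = −tan(+14.6°) tan(-10.264°) = 0.0472, H₀ = 1.5236 rad.
Bracket: H₀ sin φ sin δ + cos φ cos δ sin H₀ = 1.5236×0.25207×-0.17819 + 0.96771×0.98400×0.99889 = -0.068435 + 0.951170 = 0.882735.
Q̄ = (S₀/π) × [bracket] = (1361/π) × 0.882735 = 382.42 W/m².
Ratio Q̄_A / Q̄_B = 450.67 / 382.42 = 1.178.

Q̄_A / Q̄_B ≈ 1.18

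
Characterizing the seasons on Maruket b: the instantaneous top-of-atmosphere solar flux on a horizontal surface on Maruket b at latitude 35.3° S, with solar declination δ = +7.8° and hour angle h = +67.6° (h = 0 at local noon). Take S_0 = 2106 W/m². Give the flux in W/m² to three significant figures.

cos θ_z = sin ϕ sin δ + cos ϕ cos δ cos h = -0.078424 + 0.308128 = 0.229704.
Flux = S_0 · cos θ_z = 2106 × 0.229704 = 483.8 W/m².

484 W/m²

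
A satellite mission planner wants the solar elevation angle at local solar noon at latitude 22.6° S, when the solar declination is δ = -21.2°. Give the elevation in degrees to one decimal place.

88.6°

At local noon the hour angle is zero, so the zenith angle equals |φ − δ| = |-22.6° − (-21.200°)| = 1.400°.
Elevation = 90° − 1.400° = 88.6°.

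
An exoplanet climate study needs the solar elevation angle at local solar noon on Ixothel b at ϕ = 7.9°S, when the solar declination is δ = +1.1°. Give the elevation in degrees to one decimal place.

81.0°

At local noon the hour angle is zero, so the zenith angle equals |ϕ − δ| = |-7.9° − (+1.100°)| = 9.000°.
Elevation = 90° − 9.000° = 81.0°.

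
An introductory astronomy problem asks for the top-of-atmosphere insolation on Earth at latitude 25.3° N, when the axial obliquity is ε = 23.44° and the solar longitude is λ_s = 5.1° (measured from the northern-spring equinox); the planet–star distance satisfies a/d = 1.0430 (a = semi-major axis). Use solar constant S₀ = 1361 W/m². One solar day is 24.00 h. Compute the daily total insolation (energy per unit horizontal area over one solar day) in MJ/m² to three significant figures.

Solar declination: sin δ = sin ε · sin λ_s = sin 23.44° × sin 5.1° = 0.03536, so δ = +2.026°.
cos H₀ = −tan(+25.3°) tan(+2.026°) = -0.0167, H₀ = 1.5875 rad.
Bracket: H₀ sin φ sin δ + cos φ cos δ sin H₀ = 1.5875×0.42736×0.03536 + 0.90408×0.99937×0.99986 = 0.023989 + 0.903384 = 0.927373.
Inverse-square distance factor (a/d)² = 1.0430² = 1.087849.
Q̄ = (S₀/π) × 1.087849 × [bracket] = (1361/π) × 1.087849 × 0.927373 = 437.05 W/m².
Daily total = Q̄ × 24.00 h × 3600 s/h = 437.05 × 24.00 × 3600 / 10⁶ = 37.76 MJ/m².

37.8 MJ/m²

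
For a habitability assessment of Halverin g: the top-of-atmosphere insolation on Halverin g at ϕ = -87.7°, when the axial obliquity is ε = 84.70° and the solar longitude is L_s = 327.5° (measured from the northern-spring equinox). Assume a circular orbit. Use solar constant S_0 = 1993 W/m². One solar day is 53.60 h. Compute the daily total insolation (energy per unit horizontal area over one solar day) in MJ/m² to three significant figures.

206 MJ/m²

Solar declination: sin δ = sin ε · sin L_s = sin 84.70° × sin 327.5° = -0.53500, so δ = -32.344°.
cos h₀ = −tan(-87.7°) tan(-32.344°) = -15.7666 ≤ −1 ⇒ polar day, h₀ = π.
Bracket: h₀ sin ϕ sin δ + cos ϕ cos δ sin h₀ = 3.1416×-0.99919×-0.53500 + 0.04013×0.84485×0.00000 = 1.679395 + 0.000000 = 1.679395.
Q̄ = (S_0/π) × [bracket] = (1993/π) × 1.679395 = 1065.4 W/m².
Daily total = Q̄ × 53.60 h × 3600 s/h = 1065.4 × 53.60 × 3600 / 10⁶ = 205.6 MJ/m².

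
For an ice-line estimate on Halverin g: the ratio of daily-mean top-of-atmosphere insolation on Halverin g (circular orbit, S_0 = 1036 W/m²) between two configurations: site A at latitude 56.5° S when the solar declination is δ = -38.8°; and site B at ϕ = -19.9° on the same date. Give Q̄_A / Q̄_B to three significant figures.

— Configuration A (ϕ=-56.5°):
cos h₀ = −tan(-56.5°) tan(-38.800°) = -1.2147 ≤ −1 ⇒ polar day, h₀ = π.
Bracket: h₀ sin ϕ sin δ + cos ϕ cos δ sin h₀ = 3.1416×-0.83389×-0.62660 + 0.55194×0.77934×0.00000 = 1.641535 + 0.000000 = 1.641535.
Q̄ = (S_0/π) × [bracket] = (1036/π) × 1.641535 = 541.33 W/m².
— Configuration B (ϕ=-19.9°):
cos h₀ = −tan(-19.9°) tan(-38.800°) = -0.2911, h₀ = 1.8661 rad.
Bracket: h₀ sin ϕ sin δ + cos ϕ cos δ sin h₀ = 1.8661×-0.34038×-0.62660 + 0.94029×0.77934×0.95671 = 0.398006 + 0.701082 = 1.099088.
Q̄ = (S_0/π) × [bracket] = (1036/π) × 1.099088 = 362.45 W/m².
Ratio Q̄_A / Q̄_B = 541.33 / 362.45 = 1.494.

Q̄_A / Q̄_B ≈ 1.49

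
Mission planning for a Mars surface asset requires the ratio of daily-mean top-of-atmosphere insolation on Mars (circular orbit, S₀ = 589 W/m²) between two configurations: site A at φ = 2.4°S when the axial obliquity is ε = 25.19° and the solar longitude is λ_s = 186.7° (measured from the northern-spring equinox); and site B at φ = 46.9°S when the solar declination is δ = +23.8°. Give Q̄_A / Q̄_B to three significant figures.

Q̄_A / Q̄_B ≈ 4.29

— Configuration A (φ=-2.4°):
Solar declination: sin δ = sin ε · sin λ_s = sin 25.19° × sin 186.7° = -0.04966, so δ = -2.846°.
cos H₀ = −tan(-2.4°) tan(-2.846°) = -0.0021, H₀ = 1.5729 rad.
Bracket: H₀ sin φ sin δ + cos φ cos δ sin H₀ = 1.5729×-0.04188×-0.04966 + 0.99912×0.99877×1.00000 = 0.003271 + 0.997891 = 1.001162.
Q̄ = (S₀/π) × [bracket] = (589/π) × 1.001162 = 187.70 W/m².
— Configuration B (φ=-46.9°):
cos H₀ = −tan(-46.9°) tan(+23.800°) = 0.4713, H₀ = 1.0800 rad.
Bracket: H₀ sin φ sin δ + cos φ cos δ sin H₀ = 1.0800×-0.73016×0.40355 + 0.68327×0.91496×0.88196 = -0.318229 + 0.551370 = 0.233141.
Q̄ = (S₀/π) × [bracket] = (589/π) × 0.233141 = 43.710 W/m².
Ratio Q̄_A / Q̄_B = 187.70 / 43.710 = 4.294.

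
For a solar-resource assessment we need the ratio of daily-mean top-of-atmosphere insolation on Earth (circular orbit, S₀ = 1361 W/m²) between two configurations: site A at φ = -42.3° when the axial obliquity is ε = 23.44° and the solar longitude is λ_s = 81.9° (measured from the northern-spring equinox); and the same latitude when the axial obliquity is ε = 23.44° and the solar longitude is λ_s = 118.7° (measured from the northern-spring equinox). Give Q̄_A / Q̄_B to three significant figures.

Q̄_A / Q̄_B ≈ 0.867

— Configuration A (φ=-42.3°):
Solar declination: sin δ = sin ε · sin λ_s = sin 23.44° × sin 81.9° = 0.39382, so δ = +23.192°.
cos H₀ = −tan(-42.3°) tan(+23.192°) = 0.3899, H₀ = 1.1703 rad.
Bracket: H₀ sin φ sin δ + cos φ cos δ sin H₀ = 1.1703×-0.67301×0.39382 + 0.73963×0.91919×0.92088 = -0.310182 + 0.626070 = 0.315888.
Q̄ = (S₀/π) × [bracket] = (1361/π) × 0.315888 = 136.85 W/m².
— Configuration B (φ=-42.3°):
Solar declination: sin δ = sin ε · sin λ_s = sin 23.44° × sin 118.7° = 0.34892, so δ = +20.421°.
cos H₀ = −tan(-42.3°) tan(+20.421°) = 0.3388, H₀ = 1.2252 rad.
Bracket: H₀ sin φ sin δ + cos φ cos δ sin H₀ = 1.2252×-0.67301×0.34892 + 0.73963×0.93715×0.94086 = -0.287710 + 0.652152 = 0.364442.
Q̄ = (S₀/π) × [bracket] = (1361/π) × 0.364442 = 157.88 W/m².
Ratio Q̄_A / Q̄_B = 136.85 / 157.88 = 0.8668.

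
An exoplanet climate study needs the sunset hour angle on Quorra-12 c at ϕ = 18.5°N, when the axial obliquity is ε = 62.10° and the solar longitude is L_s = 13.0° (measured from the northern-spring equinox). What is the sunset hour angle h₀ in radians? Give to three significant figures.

h₀ = 1.64 rad

Solar declination: sin δ = sin ε · sin L_s = sin 62.10° × sin 13.0° = 0.19880, so δ = +11.467°.
cos h₀ = −tan ϕ · tan δ = −tan(+18.5°) × tan(+11.467°) = -0.0679, so h₀ = 1.6387 rad = 93.89°.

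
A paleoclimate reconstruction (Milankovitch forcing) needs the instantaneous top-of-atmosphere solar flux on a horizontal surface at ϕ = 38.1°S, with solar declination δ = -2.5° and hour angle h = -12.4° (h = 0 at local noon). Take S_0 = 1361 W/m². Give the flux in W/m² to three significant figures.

cos θ_z = sin ϕ sin δ + cos ϕ cos δ cos h = 0.026915 + 0.767846 = 0.794761.
Flux = S_0 · cos θ_z = 1361 × 0.794761 = 1082 W/m².

1.08e+03 W/m²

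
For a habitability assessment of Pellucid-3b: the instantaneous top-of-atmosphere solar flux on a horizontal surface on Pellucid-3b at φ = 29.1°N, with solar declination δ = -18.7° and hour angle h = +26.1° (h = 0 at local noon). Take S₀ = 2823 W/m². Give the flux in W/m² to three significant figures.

cos θ_z = sin φ sin δ + cos φ cos δ cos h = -0.155925 + 0.743249 = 0.587324.
Flux = S₀ · cos θ_z = 2823 × 0.587324 = 1658 W/m².

1.66e+03 W/m²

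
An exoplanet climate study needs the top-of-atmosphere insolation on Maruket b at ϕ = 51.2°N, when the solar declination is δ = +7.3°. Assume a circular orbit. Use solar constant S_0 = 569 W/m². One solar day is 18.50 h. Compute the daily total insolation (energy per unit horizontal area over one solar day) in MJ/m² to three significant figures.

9.47 MJ/m²

cos h₀ = −tan(+51.2°) tan(+7.300°) = -0.1593, h₀ = 1.7308 rad.
Bracket: h₀ sin ϕ sin δ + cos ϕ cos δ sin h₀ = 1.7308×0.77934×0.12706 + 0.62660×0.99189×0.98723 = 0.171389 + 0.613581 = 0.784970.
Q̄ = (S_0/π) × [bracket] = (569/π) × 0.784970 = 142.17 W/m².
Daily total = Q̄ × 18.50 h × 3600 s/h = 142.17 × 18.50 × 3600 / 10⁶ = 9.469 MJ/m².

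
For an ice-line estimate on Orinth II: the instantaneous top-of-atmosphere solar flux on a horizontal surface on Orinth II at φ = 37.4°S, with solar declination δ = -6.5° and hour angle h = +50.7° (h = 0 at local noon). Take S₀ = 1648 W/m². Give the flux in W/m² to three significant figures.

937 W/m²

cos θ_z = sin φ sin δ + cos φ cos δ cos h = 0.068757 + 0.499933 = 0.568690.
Flux = S₀ · cos θ_z = 1648 × 0.568690 = 937.2 W/m².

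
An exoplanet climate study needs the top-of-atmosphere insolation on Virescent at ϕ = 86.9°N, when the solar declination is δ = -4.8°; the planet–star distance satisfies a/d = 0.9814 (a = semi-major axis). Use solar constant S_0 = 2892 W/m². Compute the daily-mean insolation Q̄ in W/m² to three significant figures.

cos h₀ = −tan(+86.9°) tan(-4.800°) = 1.5505 ≥ 1 ⇒ polar night, h₀ = 0 and Q̄ = 0.
Inverse-square distance factor (a/d)² = 0.9814² = 0.963146.

Q̄ ≈ 0.00 W/m²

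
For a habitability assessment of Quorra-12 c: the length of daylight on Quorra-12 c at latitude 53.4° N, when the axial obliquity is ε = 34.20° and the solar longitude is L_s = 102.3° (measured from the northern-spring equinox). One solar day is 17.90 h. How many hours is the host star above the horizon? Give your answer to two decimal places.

15.14 h

Solar declination: sin δ = sin ε · sin L_s = sin 34.20° × sin 102.3° = 0.54918, so δ = +33.311°.
cos h₀ = −tan ϕ · tan δ = −tan(+53.4°) × tan(+33.311°) = -0.8849, so h₀ = 2.6570 rad = 152.23°.
Daylight = 2h₀/(2π) × 17.90 h = (2.6570/π) × 17.90 = 15.14 h.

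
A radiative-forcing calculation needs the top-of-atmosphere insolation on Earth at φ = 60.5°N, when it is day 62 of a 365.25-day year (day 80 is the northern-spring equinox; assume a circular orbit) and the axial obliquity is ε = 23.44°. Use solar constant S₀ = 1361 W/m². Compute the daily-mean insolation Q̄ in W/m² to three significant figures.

Q̄ ≈ 145 W/m²

Solar longitude: λ_s = 360° × (62 − 80)/365.25 = -17.741°, i.e. -17.741° + 360° = 342.259°.
sin δ = sin 23.44° × sin 342.259° = -0.12121, so δ = -6.962°.
cos H₀ = −tan(+60.5°) tan(-6.962°) = 0.2158, H₀ = 1.3532 rad.
Bracket: H₀ sin φ sin δ + cos φ cos δ sin H₀ = 1.3532×0.87036×-0.12121 + 0.49242×0.99263×0.97643 = -0.142758 + 0.477270 = 0.334512.
Q̄ = (S₀/π) × [bracket] = (1361/π) × 0.334512 = 144.9 W/m².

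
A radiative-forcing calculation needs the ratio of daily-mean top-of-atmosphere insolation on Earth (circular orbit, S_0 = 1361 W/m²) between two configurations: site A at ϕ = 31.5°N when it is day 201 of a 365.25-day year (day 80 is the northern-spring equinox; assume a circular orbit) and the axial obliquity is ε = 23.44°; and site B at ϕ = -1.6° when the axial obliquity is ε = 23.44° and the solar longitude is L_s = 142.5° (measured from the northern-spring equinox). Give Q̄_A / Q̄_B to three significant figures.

— Configuration A (ϕ=+31.5°):
Solar longitude: L_s = 360° × (201 − 80)/365.25 = 119.261°.
sin δ = sin 23.44° × sin 119.261° = 0.34703, so δ = +20.306°.
cos h₀ = −tan(+31.5°) tan(+20.306°) = -0.2268, h₀ = 1.7995 rad.
Bracket: h₀ sin ϕ sin δ + cos ϕ cos δ sin h₀ = 1.7995×0.52250×0.34703 + 0.85264×0.93785×0.97395 = 0.326291 + 0.778818 = 1.105109.
Q̄ = (S_0/π) × [bracket] = (1361/π) × 1.105109 = 478.76 W/m².
— Configuration B (ϕ=-1.6°):
Solar declination: sin δ = sin ε · sin L_s = sin 23.44° × sin 142.5° = 0.24216, so δ = +14.014°.
cos h₀ = −tan(-1.6°) tan(+14.014°) = 0.0070, h₀ = 1.5638 rad.
Bracket: h₀ sin ϕ sin δ + cos ϕ cos δ sin h₀ = 1.5638×-0.02792×0.24216 + 0.99961×0.97024×0.99998 = -0.010573 + 0.969842 = 0.959269.
Q̄ = (S_0/π) × [bracket] = (1361/π) × 0.959269 = 415.57 W/m².
Ratio Q̄_A / Q̄_B = 478.76 / 415.57 = 1.152.

Q̄_A / Q̄_B ≈ 1.15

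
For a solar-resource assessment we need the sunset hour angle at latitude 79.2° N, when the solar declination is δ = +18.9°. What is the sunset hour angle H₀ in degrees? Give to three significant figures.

Sunrise equation: cos H₀ = −tan φ · tan δ = -1.7948 ≤ −1, so the Sun never sets (polar day) and H₀ = π.

H₀ = 180°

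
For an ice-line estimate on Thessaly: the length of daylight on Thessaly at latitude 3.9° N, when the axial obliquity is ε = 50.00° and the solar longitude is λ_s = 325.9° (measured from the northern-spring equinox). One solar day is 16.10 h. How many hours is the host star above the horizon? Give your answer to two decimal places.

Solar declination: sin δ = sin ε · sin λ_s = sin 50.00° × sin 325.9° = -0.42947, so δ = -25.434°.
cos H₀ = −tan φ · tan δ = −tan(+3.9°) × tan(-25.434°) = 0.0324, so H₀ = 1.5384 rad = 88.14°.
Daylight = 2H₀/(2π) × 16.10 h = (1.5384/π) × 16.10 = 7.88 h.

7.88 h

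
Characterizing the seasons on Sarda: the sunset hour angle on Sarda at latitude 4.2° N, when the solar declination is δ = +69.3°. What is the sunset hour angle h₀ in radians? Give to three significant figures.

cos h₀ = −tan ϕ · tan δ = −tan(+4.2°) × tan(+69.300°) = -0.1943, so h₀ = 1.7664 rad = 101.21°.

h₀ = 1.77 rad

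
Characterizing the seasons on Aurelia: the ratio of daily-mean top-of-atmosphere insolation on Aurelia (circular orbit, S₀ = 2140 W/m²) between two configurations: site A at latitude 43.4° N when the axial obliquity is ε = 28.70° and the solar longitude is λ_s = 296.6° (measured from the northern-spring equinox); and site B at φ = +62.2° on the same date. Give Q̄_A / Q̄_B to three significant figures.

— Configuration A (φ=+43.4°):
Solar declination: sin δ = sin ε · sin λ_s = sin 28.70° × sin 296.6° = -0.42939, so δ = -25.429°.
cos H₀ = −tan(+43.4°) tan(-25.429°) = 0.4496, H₀ = 1.1045 rad.
Bracket: H₀ sin φ sin δ + cos φ cos δ sin H₀ = 1.1045×0.68709×-0.42939 + 0.72657×0.90312×0.89322 = -0.325860 + 0.586113 = 0.260253.
Q̄ = (S₀/π) × [bracket] = (2140/π) × 0.260253 = 177.28 W/m².
— Configuration B (φ=+62.2°):
cos H₀ = −tan(+62.2°) tan(-25.429°) = 0.9018, H₀ = 0.4469 rad.
Bracket: H₀ sin φ sin δ + cos φ cos δ sin H₀ = 0.4469×0.88458×-0.42939 + 0.46639×0.90312×0.43218 = -0.169746 + 0.182037 = 0.012291.
Q̄ = (S₀/π) × [bracket] = (2140/π) × 0.012291 = 8.3724 W/m².
Ratio Q̄_A / Q̄_B = 177.28 / 8.3724 = 21.17.

Q̄_A / Q̄_B ≈ 21.2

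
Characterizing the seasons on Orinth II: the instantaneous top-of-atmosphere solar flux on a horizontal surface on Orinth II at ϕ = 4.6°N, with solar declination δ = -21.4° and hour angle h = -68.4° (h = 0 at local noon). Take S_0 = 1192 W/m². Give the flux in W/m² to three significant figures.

cos θ_z = sin ϕ sin δ + cos ϕ cos δ cos h = -0.029263 + 0.341640 = 0.312377.
Flux = S_0 · cos θ_z = 1192 × 0.312377 = 372.4 W/m².

372 W/m²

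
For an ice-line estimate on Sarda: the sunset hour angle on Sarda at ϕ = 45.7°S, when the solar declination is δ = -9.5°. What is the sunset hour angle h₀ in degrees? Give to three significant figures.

cos h₀ = −tan ϕ · tan δ = −tan(-45.7°) × tan(-9.500°) = -0.1715, so h₀ = 1.7431 rad = 99.87°.

h₀ = 99.9°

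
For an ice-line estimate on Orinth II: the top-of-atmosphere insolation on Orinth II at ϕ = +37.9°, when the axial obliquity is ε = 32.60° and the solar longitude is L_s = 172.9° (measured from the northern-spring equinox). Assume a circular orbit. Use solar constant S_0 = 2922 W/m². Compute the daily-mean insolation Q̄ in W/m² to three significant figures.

Q̄ ≈ 793 W/m²

Solar declination: sin δ = sin ε · sin L_s = sin 32.60° × sin 172.9° = 0.06659, so δ = +3.818°.
cos h₀ = −tan(+37.9°) tan(+3.818°) = -0.0520, h₀ = 1.6228 rad.
Bracket: h₀ sin ϕ sin δ + cos ϕ cos δ sin h₀ = 1.6228×0.61429×0.06659 + 0.78908×0.99778×0.99865 = 0.066382 + 0.786265 = 0.852647.
Q̄ = (S_0/π) × [bracket] = (2922/π) × 0.852647 = 793.0 W/m².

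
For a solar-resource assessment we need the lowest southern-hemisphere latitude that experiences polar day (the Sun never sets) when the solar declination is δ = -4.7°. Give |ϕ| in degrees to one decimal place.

|ϕ| = 85.3°

Polar day requires cos h₀ = −tan ϕ tan δ ≤ −1, i.e. tan ϕ tan δ ≥ 1.
The boundary is |tan ϕ| · |tan δ| = 1, so |ϕ| = 90° − |δ| = 90° − 4.7° = 85.3° in the southern hemisphere.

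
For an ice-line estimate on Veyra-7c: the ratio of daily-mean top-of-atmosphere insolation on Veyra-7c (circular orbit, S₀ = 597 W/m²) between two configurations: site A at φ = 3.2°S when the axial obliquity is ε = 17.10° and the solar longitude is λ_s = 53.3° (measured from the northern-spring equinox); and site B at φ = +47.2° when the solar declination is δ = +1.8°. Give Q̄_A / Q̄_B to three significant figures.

— Configuration A (φ=-3.2°):
Solar declination: sin δ = sin ε · sin λ_s = sin 17.10° × sin 53.3° = 0.23575, so δ = +13.636°.
cos H₀ = −tan(-3.2°) tan(+13.636°) = 0.0136, H₀ = 1.5572 rad.
Bracket: H₀ sin φ sin δ + cos φ cos δ sin H₀ = 1.5572×-0.05582×0.23575 + 0.99844×0.97181×0.99991 = -0.020492 + 0.970207 = 0.949715.
Q̄ = (S₀/π) × [bracket] = (597/π) × 0.949715 = 180.48 W/m².
— Configuration B (φ=+47.2°):
cos H₀ = −tan(+47.2°) tan(+1.800°) = -0.0339, H₀ = 1.6047 rad.
Bracket: H₀ sin φ sin δ + cos φ cos δ sin H₀ = 1.6047×0.73373×0.03141 + 0.67944×0.99951×0.99942 = 0.036983 + 0.678713 = 0.715696.
Q̄ = (S₀/π) × [bracket] = (597/π) × 0.715696 = 136.00 W/m².
Ratio Q̄_A / Q̄_B = 180.48 / 136.00 = 1.327.

Q̄_A / Q̄_B ≈ 1.33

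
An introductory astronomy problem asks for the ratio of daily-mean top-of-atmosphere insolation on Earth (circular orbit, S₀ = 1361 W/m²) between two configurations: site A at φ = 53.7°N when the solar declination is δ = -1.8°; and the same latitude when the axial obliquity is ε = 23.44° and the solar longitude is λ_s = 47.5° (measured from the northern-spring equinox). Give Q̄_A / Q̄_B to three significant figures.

— Configuration A (φ=+53.7°):
cos H₀ = −tan(+53.7°) tan(-1.800°) = 0.0428, H₀ = 1.5280 rad.
Bracket: H₀ sin φ sin δ + cos φ cos δ sin H₀ = 1.5280×0.80593×-0.03141 + 0.59201×0.99951×0.99908 = -0.038680 + 0.591176 = 0.552496.
Q̄ = (S₀/π) × [bracket] = (1361/π) × 0.552496 = 239.35 W/m².
— Configuration B (φ=+53.7°):
Solar declination: sin δ = sin ε · sin λ_s = sin 23.44° × sin 47.5° = 0.29328, so δ = +17.054°.
cos H₀ = −tan(+53.7°) tan(+17.054°) = -0.4176, H₀ = 2.0016 rad.
Bracket: H₀ sin φ sin δ + cos φ cos δ sin H₀ = 2.0016×0.80593×0.29328 + 0.59201×0.95603×0.90862 = 0.473104 + 0.514260 = 0.987364.
Q̄ = (S₀/π) × [bracket] = (1361/π) × 0.987364 = 427.75 W/m².
Ratio Q̄_A / Q̄_B = 239.35 / 427.75 = 0.5596.

Q̄_A / Q̄_B ≈ 0.560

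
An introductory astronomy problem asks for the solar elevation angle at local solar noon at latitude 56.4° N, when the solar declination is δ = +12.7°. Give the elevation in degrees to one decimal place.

46.3°

At local noon the hour angle is zero, so the zenith angle equals |ϕ − δ| = |+56.4° − (+12.700°)| = 43.700°.
Elevation = 90° − 43.700° = 46.3°.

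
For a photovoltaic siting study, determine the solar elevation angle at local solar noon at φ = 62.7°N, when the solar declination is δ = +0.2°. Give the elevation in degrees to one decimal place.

At local noon the hour angle is zero, so the zenith angle equals |φ − δ| = |+62.7° − (+0.200°)| = 62.500°.
Elevation = 90° − 62.500° = 27.5°.

27.5°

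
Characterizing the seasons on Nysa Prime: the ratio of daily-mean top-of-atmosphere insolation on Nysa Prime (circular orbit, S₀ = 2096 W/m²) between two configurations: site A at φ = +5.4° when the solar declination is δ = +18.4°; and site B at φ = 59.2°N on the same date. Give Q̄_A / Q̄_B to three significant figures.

— Configuration A (φ=+5.4°):
cos H₀ = −tan(+5.4°) tan(+18.400°) = -0.0314, H₀ = 1.6022 rad.
Bracket: H₀ sin φ sin δ + cos φ cos δ sin H₀ = 1.6022×0.09411×0.31565 + 0.99556×0.94888×0.99951 = 0.047595 + 0.944204 = 0.991799.
Q̄ = (S₀/π) × [bracket] = (2096/π) × 0.991799 = 661.71 W/m².
— Configuration B (φ=+59.2°):
cos H₀ = −tan(+59.2°) tan(+18.400°) = -0.5580, H₀ = 2.1628 rad.
Bracket: H₀ sin φ sin δ + cos φ cos δ sin H₀ = 2.1628×0.85896×0.31565 + 0.51204×0.94888×0.82982 = 0.586402 + 0.403180 = 0.989582.
Q̄ = (S₀/π) × [bracket] = (2096/π) × 0.989582 = 660.23 W/m².
Ratio Q̄_A / Q̄_B = 661.71 / 660.23 = 1.002.

Q̄_A / Q̄_B ≈ 1.00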